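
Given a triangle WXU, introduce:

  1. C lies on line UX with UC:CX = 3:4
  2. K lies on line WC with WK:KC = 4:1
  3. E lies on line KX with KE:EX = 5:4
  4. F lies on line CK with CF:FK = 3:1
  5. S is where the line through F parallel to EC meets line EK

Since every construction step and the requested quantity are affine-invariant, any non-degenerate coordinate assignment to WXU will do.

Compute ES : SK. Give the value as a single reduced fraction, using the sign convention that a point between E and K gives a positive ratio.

Work in coordinates with W = (0, 0), X = (1, 0), U = (0, 1).
1. C lies on line UX with UC:CX = 3:4 ⇒ C = (3/7, 4/7)
2. K lies on line WC with WK:KC = 4:1 ⇒ K = (12/35, 16/35)
3. E lies on line KX with KE:EX = 5:4 ⇒ E = (223/315, 64/315)
4. F lies on line CK with CF:FK = 3:1 ⇒ F = (51/140, 17/35)
5. S is where the line through F parallel to EC meets line EK ⇒ S = (547/1260, 124/315)
S = E + t·(K−E) with t = 3/4, so ES:SK = t:(1−t) = 3/4:1/4

ES:SK = 3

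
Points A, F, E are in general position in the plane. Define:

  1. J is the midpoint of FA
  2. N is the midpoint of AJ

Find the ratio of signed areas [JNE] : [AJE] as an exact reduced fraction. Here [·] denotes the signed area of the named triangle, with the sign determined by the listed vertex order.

[JNE]:[AJE] = -1/2

Work in coordinates with A = (0, 0), F = (1, 0), E = (0, 1).
1. J is the midpoint of FA ⇒ J = (1/2, 0)
2. N is the midpoint of AJ ⇒ N = (1/4, 0)
2·[JNE] = -1/4, 2·[AJE] = 1/2
[JNE]:[AJE] = -1/4:1/2 = -1/2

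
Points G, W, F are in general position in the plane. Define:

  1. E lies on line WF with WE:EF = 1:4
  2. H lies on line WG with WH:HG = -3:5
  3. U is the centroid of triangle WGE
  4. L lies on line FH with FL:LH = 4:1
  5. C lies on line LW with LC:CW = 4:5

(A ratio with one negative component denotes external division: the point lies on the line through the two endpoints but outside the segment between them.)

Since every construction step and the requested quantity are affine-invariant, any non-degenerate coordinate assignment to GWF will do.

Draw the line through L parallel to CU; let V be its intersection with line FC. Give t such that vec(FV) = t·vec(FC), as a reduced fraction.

t = 144/155

Assign G = (0, 0), W = (1, 0), F = (0, 1) — the answer is frame-independent, so this choice is without loss of generality.
1. E lies on line WF with WE:EF = 1:4 ⇒ E = (4/5, 1/5)
2. H lies on line WG with WH:HG = -3:5 ⇒ H = (5/2, 0)
3. U is the centroid of triangle WGE ⇒ U = (3/5, 1/15)
4. L lies on line FH with FL:LH = 4:1 ⇒ L = (2, 1/5)
5. C lies on line LW with LC:CW = 4:5 ⇒ C = (14/9, 1/9)
through L parallel to CU: direction (-43/45, -2/45); meets FC at V = (224/155, 27/155)
V = F + t·(C−F) with t = 144/155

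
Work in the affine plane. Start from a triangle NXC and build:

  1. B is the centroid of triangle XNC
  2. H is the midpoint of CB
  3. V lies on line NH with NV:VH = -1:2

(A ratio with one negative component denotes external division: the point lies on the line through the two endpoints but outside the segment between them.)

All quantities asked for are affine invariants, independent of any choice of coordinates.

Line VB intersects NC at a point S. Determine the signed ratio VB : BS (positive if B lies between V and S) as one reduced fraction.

VB:BS = -3/2

Assign N = (0, 0), X = (1, 0), C = (0, 1) — the answer is frame-independent, so this choice is without loss of generality.
1. B is the centroid of triangle XNC ⇒ B = (1/3, 1/3)
2. H is the midpoint of CB ⇒ H = (1/6, 2/3)
3. V lies on line NH with NV:VH = -1:2 ⇒ V = (-1/6, -2/3)
line VB meets NC at S = (0, -1/3)
B = V + t·(S−V) with t = 3, so VB:BS = 3:-2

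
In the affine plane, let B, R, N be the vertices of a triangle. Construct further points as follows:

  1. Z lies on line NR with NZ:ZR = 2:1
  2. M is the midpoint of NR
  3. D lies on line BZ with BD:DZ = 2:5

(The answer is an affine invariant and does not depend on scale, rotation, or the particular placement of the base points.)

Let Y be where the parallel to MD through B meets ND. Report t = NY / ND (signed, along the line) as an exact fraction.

t = 13/15

Set B = (0, 0), R = (1, 0), N = (0, 1); any affine frame gives the same invariant.
1. Z lies on line NR with NZ:ZR = 2:1 ⇒ Z = (2/3, 1/3)
2. M is the midpoint of NR ⇒ M = (1/2, 1/2)
3. D lies on line BZ with BD:DZ = 2:5 ⇒ D = (4/21, 2/21)
through B parallel to MD: direction (-13/42, -17/42); meets ND at Y = (52/315, 68/315)
Y = N + t·(D−N) with t = 13/15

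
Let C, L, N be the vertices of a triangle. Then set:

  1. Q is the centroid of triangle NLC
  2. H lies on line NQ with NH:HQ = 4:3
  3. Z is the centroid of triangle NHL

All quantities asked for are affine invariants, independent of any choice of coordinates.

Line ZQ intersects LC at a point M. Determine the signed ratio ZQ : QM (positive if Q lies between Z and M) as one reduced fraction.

ZQ:QM = 13/21

Work in coordinates with C = (0, 0), L = (1, 0), N = (0, 1).
1. Q is the centroid of triangle NLC ⇒ Q = (1/3, 1/3)
2. H lies on line NQ with NH:HQ = 4:3 ⇒ H = (4/21, 13/21)
3. Z is the centroid of triangle NHL ⇒ Z = (25/63, 34/63)
line ZQ meets LC at M = (3/13, 0)
Q = Z + t·(M−Z) with t = 13/34, so ZQ:QM = 13/34:21/34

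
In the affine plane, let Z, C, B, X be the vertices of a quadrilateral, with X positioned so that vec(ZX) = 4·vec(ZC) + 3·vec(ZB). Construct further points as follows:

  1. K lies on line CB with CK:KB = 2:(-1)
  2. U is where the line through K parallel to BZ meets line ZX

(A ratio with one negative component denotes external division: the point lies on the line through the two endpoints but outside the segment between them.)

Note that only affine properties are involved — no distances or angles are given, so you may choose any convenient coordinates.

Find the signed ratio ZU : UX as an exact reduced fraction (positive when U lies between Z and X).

ZU:UX = -1/5

Choose coordinates Z = (0, 0), C = (1, 0), B = (0, 1), X = (4, 3).
1. K lies on line CB with CK:KB = 2:(-1) ⇒ K = (-1, 2)
2. U is where the line through K parallel to BZ meets line ZX ⇒ U = (-1, -3/4)
U = Z + t·(X−Z) with t = -1/4, so ZU:UX = t:(1−t) = -1/4:5/4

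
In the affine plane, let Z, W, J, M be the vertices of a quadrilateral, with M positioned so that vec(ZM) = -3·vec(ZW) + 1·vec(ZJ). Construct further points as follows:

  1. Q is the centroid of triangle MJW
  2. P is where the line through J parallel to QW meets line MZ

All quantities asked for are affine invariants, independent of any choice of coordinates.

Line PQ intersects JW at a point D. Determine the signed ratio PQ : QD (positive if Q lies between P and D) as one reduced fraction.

Choose coordinates Z = (0, 0), W = (1, 0), J = (0, 1), M = (-3, 1).
1. Q is the centroid of triangle MJW ⇒ Q = (-2/3, 2/3)
2. P is where the line through J parallel to QW meets line MZ ⇒ P = (15, -5)
line PQ meets JW at D = (9/10, 1/10)
Q = P + t·(D−P) with t = 10/9, so PQ:QD = 10/9:-1/9

PQ:QD = -10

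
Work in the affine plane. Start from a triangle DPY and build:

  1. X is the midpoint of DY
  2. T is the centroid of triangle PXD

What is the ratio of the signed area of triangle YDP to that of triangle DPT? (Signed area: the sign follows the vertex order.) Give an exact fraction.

Choose coordinates D = (0, 0), P = (1, 0), Y = (0, 1).
1. X is the midpoint of DY ⇒ X = (0, 1/2)
2. T is the centroid of triangle PXD ⇒ T = (1/3, 1/6)
2·[YDP] = 1, 2·[DPT] = 1/6
[YDP]:[DPT] = 1:1/6 = 6

[YDP]:[DPT] = 6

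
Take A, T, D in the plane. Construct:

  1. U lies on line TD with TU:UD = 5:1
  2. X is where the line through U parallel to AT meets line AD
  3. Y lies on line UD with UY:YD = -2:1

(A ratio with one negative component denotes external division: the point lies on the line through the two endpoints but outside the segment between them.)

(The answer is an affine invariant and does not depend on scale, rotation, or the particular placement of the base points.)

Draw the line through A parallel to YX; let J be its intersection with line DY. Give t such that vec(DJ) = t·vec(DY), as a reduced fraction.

Work in coordinates with A = (0, 0), T = (1, 0), D = (0, 1).
1. U lies on line TD with TU:UD = 5:1 ⇒ U = (1/6, 5/6)
2. X is where the line through U parallel to AT meets line AD ⇒ X = (0, 5/6)
3. Y lies on line UD with UY:YD = -2:1 ⇒ Y = (-1/6, 7/6)
through A parallel to YX: direction (1/6, -1/3); meets DY at J = (-1, 2)
J = D + t·(Y−D) with t = 6

t = 6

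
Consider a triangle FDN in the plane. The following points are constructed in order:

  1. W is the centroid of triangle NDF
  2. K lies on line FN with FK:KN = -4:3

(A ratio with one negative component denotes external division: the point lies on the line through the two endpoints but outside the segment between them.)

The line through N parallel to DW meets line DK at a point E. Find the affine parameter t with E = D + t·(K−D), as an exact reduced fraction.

t = 1/7

Set F = (0, 0), D = (1, 0), N = (0, 1); any affine frame gives the same invariant.
1. W is the centroid of triangle NDF ⇒ W = (1/3, 1/3)
2. K lies on line FN with FK:KN = -4:3 ⇒ K = (0, 4)
through N parallel to DW: direction (-2/3, 1/3); meets DK at E = (6/7, 4/7)
E = D + t·(K−D) with t = 1/7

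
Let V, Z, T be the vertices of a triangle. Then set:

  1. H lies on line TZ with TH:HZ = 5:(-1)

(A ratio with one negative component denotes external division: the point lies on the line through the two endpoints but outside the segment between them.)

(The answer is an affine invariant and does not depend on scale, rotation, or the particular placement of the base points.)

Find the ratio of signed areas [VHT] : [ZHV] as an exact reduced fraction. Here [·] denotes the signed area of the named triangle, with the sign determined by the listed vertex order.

[VHT]:[ZHV] = -5

Assign V = (0, 0), Z = (1, 0), T = (0, 1) — the answer is frame-independent, so this choice is without loss of generality.
1. H lies on line TZ with TH:HZ = 5:(-1) ⇒ H = (5/4, -1/4)
2·[VHT] = 5/4, 2·[ZHV] = -1/4
[VHT]:[ZHV] = 5/4:-1/4 = -5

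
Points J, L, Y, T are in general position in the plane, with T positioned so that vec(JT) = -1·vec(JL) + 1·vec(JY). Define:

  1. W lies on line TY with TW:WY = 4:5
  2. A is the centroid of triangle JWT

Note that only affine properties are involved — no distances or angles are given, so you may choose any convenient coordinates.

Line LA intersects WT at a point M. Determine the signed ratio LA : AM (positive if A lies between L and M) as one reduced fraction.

Assign J = (0, 0), L = (1, 0), Y = (0, 1), T = (-1, 1) — the answer is frame-independent, so this choice is without loss of generality.
1. W lies on line TY with TW:WY = 4:5 ⇒ W = (-5/9, 1)
2. A is the centroid of triangle JWT ⇒ A = (-14/27, 2/3)
line LA meets WT at M = (-23/18, 1)
A = L + t·(M−L) with t = 2/3, so LA:AM = 2/3:1/3

LA:AM = 2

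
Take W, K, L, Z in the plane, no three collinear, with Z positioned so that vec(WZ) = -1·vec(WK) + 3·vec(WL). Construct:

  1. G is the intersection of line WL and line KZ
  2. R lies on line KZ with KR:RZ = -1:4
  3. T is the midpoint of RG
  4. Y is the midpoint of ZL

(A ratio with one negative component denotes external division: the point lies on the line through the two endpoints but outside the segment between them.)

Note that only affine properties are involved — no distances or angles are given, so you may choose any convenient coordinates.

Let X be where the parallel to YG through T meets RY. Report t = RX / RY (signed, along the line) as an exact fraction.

Assign W = (0, 0), K = (1, 0), L = (0, 1), Z = (-1, 3) — the answer is frame-independent, so this choice is without loss of generality.
1. G is the intersection of line WL and line KZ ⇒ G = (0, 3/2)
2. R lies on line KZ with KR:RZ = -1:4 ⇒ R = (5/3, -1)
3. T is the midpoint of RG ⇒ T = (5/6, 1/4)
4. Y is the midpoint of ZL ⇒ Y = (-1/2, 2)
through T parallel to YG: direction (1/2, -1/2); meets RY at X = (7/12, 1/2)
X = R + t·(Y−R) with t = 1/2

t = 1/2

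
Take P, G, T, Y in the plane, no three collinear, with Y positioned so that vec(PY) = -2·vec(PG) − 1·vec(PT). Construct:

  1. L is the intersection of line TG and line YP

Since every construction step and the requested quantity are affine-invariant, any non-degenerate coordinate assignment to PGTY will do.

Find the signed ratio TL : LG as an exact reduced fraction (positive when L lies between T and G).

TL:LG = 2

Assign P = (0, 0), G = (1, 0), T = (0, 1), Y = (-2, -1) — the answer is frame-independent, so this choice is without loss of generality.
1. L is the intersection of line TG and line YP ⇒ L = (2/3, 1/3)
L = T + t·(G−T) with t = 2/3, so TL:LG = t:(1−t) = 2/3:1/3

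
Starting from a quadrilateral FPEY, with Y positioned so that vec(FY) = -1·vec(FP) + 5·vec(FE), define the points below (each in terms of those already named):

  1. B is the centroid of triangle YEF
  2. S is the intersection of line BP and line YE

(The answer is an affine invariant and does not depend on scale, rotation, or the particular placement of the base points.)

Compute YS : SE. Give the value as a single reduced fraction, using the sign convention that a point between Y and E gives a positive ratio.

YS:SE = 4

Work in coordinates with F = (0, 0), P = (1, 0), E = (0, 1), Y = (-1, 5).
1. B is the centroid of triangle YEF ⇒ B = (-1/3, 2)
2. S is the intersection of line BP and line YE ⇒ S = (-1/5, 9/5)
S = Y + t·(E−Y) with t = 4/5, so YS:SE = t:(1−t) = 4/5:1/5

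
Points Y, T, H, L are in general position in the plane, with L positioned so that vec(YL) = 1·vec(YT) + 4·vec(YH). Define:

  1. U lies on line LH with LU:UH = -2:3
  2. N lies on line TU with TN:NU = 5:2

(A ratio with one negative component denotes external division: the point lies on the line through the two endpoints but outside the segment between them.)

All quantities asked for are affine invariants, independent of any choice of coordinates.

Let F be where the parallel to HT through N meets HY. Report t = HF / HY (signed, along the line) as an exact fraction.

t = -60/7

Assign Y = (0, 0), T = (1, 0), H = (0, 1), L = (1, 4) — the answer is frame-independent, so this choice is without loss of generality.
1. U lies on line LH with LU:UH = -2:3 ⇒ U = (3, 10)
2. N lies on line TU with TN:NU = 5:2 ⇒ N = (17/7, 50/7)
through N parallel to HT: direction (1, -1); meets HY at F = (0, 67/7)
F = H + t·(Y−H) with t = -60/7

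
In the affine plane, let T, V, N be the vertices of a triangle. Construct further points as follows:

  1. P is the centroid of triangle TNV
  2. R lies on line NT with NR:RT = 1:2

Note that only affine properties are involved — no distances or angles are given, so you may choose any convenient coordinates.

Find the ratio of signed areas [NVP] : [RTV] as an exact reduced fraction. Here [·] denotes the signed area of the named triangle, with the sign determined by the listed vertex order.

Choose coordinates T = (0, 0), V = (1, 0), N = (0, 1).
1. P is the centroid of triangle TNV ⇒ P = (1/3, 1/3)
2. R lies on line NT with NR:RT = 1:2 ⇒ R = (0, 2/3)
2·[NVP] = -1/3, 2·[RTV] = 2/3
[NVP]:[RTV] = -1/3:2/3 = -1/2

[NVP]:[RTV] = -1/2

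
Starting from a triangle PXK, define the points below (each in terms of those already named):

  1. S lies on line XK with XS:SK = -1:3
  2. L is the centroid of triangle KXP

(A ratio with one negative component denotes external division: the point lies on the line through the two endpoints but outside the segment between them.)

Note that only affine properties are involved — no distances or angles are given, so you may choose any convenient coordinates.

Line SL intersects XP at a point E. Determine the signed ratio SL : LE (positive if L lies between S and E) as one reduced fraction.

Set P = (0, 0), X = (1, 0), K = (0, 1); any affine frame gives the same invariant.
1. S lies on line XK with XS:SK = -1:3 ⇒ S = (3/2, -1/2)
2. L is the centroid of triangle KXP ⇒ L = (1/3, 1/3)
line SL meets XP at E = (4/5, 0)
L = S + t·(E−S) with t = 5/3, so SL:LE = 5/3:-2/3

SL:LE = -5/2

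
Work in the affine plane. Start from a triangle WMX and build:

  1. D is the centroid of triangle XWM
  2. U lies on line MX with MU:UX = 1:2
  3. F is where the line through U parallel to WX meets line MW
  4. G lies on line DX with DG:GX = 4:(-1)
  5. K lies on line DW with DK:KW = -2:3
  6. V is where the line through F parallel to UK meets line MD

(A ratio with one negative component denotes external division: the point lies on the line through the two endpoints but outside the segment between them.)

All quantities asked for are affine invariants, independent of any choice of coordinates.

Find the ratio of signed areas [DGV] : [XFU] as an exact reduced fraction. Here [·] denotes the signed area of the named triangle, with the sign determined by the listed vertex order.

Set W = (0, 0), M = (1, 0), X = (0, 1); any affine frame gives the same invariant.
1. D is the centroid of triangle XWM ⇒ D = (1/3, 1/3)
2. U lies on line MX with MU:UX = 1:2 ⇒ U = (2/3, 1/3)
3. F is where the line through U parallel to WX meets line MW ⇒ F = (2/3, 0)
4. G lies on line DX with DG:GX = 4:(-1) ⇒ G = (-1/9, 11/9)
5. K lies on line DW with DK:KW = -2:3 ⇒ K = (1, 1)
6. V is where the line through F parallel to UK meets line MD ⇒ V = (11/15, 2/15)
2·[DGV] = -4/15, 2·[XFU] = 2/9
[DGV]:[XFU] = -4/15:2/9 = -6/5

[DGV]:[XFU] = -6/5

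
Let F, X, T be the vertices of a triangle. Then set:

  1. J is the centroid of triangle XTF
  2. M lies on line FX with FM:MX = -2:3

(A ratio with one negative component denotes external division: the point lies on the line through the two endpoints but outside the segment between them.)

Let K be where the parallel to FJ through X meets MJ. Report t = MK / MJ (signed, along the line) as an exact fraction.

t = 3/2

Set F = (0, 0), X = (1, 0), T = (0, 1); any affine frame gives the same invariant.
1. J is the centroid of triangle XTF ⇒ J = (1/3, 1/3)
2. M lies on line FX with FM:MX = -2:3 ⇒ M = (-2, 0)
through X parallel to FJ: direction (1/3, 1/3); meets MJ at K = (3/2, 1/2)
K = M + t·(J−M) with t = 3/2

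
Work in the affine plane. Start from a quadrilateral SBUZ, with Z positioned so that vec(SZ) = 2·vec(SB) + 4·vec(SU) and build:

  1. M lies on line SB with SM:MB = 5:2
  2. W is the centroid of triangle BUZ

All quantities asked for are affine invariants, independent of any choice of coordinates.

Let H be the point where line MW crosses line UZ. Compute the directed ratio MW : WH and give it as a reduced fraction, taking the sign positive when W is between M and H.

MW:WH = 52/35

Work in coordinates with S = (0, 0), B = (1, 0), U = (0, 1), Z = (2, 4).
1. M lies on line SB with SM:MB = 5:2 ⇒ M = (5/7, 0)
2. W is the centroid of triangle BUZ ⇒ W = (1, 5/3)
line MW meets UZ at H = (31/26, 145/52)
W = M + t·(H−M) with t = 52/87, so MW:WH = 52/87:35/87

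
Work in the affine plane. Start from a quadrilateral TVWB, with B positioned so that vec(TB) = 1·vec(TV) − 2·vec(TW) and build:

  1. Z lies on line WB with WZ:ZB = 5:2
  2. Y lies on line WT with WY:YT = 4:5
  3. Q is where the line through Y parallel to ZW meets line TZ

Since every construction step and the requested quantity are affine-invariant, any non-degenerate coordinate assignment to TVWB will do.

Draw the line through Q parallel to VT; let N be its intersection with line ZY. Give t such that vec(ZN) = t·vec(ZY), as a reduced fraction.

t = 32/107

Set T = (0, 0), V = (1, 0), W = (0, 1), B = (1, -2); any affine frame gives the same invariant.
1. Z lies on line WB with WZ:ZB = 5:2 ⇒ Z = (5/7, -8/7)
2. Y lies on line WT with WY:YT = 4:5 ⇒ Y = (0, 5/9)
3. Q is where the line through Y parallel to ZW meets line TZ ⇒ Q = (25/63, -40/63)
through Q parallel to VT: direction (-1, 0); meets ZY at N = (375/749, -40/63)
N = Z + t·(Y−Z) with t = 32/107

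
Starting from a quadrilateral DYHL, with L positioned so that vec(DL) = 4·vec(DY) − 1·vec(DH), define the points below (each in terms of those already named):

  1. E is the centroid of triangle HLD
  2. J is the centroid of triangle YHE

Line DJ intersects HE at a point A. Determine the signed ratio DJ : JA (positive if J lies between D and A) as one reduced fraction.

Work in coordinates with D = (0, 0), Y = (1, 0), H = (0, 1), L = (4, -1).
1. E is the centroid of triangle HLD ⇒ E = (4/3, 0)
2. J is the centroid of triangle YHE ⇒ J = (7/9, 1/3)
line DJ meets HE at A = (28/33, 4/11)
J = D + t·(A−D) with t = 11/12, so DJ:JA = 11/12:1/12

DJ:JA = 11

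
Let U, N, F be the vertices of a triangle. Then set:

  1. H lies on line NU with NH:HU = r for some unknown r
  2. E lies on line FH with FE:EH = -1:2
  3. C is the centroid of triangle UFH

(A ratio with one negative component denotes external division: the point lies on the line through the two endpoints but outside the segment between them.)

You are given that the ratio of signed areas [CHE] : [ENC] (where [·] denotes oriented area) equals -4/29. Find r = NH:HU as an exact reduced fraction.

Assign U = (0, 0), N = (1, 0), F = (0, 1) — the answer is frame-independent, so this choice is without loss of generality.
1. With NH:HU = r, write λ = r/(r+1) so H = N + λ·(U−N); H is affine-linear in λ
2. E lies on line FH with FE:EH = -1:2 ⇒ E is an affine combination of earlier points and hence also affine-linear in λ
3. C is the centroid of triangle UFH ⇒ C is an affine combination of earlier points and hence also affine-linear in λ
Every point depending on H is an affine combination of H and λ-independent points, so each such coordinate is linear in λ; the λ² term in each signed area is a multiple of (U−N)×(U−N) = 0, so 2·[CHE] and 2·[ENC] are each linear in λ. Evaluating at λ=0 and λ=1:
  2·[CHE] = -2/3·λ + 2/3,   2·[ENC] = −λ − 2/3
So [CHE]:[ENC] = (-2/3·λ + 2/3) / (−λ − 2/3). Setting this equal to -4/29:
  -2/3·λ + 2/3 = -4/29·(−λ − 2/3)  ⇒  λ = 5/7
Then r = λ/(1−λ) = (5/7)/(2/7) = 5/2. Check: with r = 5/2, H = (2/7, 0) and [CHE]:[ENC] = -4/29 as required.

r = 5/2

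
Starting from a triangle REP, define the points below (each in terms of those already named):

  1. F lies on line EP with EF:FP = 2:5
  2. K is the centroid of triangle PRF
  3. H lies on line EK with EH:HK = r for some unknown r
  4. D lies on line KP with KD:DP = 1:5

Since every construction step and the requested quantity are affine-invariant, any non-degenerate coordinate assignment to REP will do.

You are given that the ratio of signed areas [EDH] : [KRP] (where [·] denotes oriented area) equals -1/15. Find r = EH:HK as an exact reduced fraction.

Set R = (0, 0), E = (1, 0), P = (0, 1); any affine frame gives the same invariant.
1. F lies on line EP with EF:FP = 2:5 ⇒ F = (5/7, 2/7)
2. K is the centroid of triangle PRF ⇒ K = (5/21, 3/7)
3. With EH:HK = r, write λ = r/(r+1) so H = E + λ·(K−E); H is affine-linear in λ
4. D lies on line KP with KD:DP = 1:5 ⇒ D = (25/126, 11/21)
Every point depending on H is an affine combination of H and λ-independent points, so each such coordinate is linear in λ; the λ² term in each signed area is a multiple of (K−E)×(K−E) = 0, so 2·[EDH] and 2·[KRP] are each linear in λ. Evaluating at λ=0 and λ=1:
  2·[EDH] = 1/18·λ,   2·[KRP] = -5/21
So [EDH]:[KRP] = (1/18·λ) / (-5/21). Setting this equal to -1/15:
  1/18·λ = -1/15·(-5/21)  ⇒  λ = 2/7
Then r = λ/(1−λ) = (2/7)/(5/7) = 2/5. Check: with r = 2/5, H = (115/147, 6/49) and [EDH]:[KRP] = -1/15 as required.

r = 2/5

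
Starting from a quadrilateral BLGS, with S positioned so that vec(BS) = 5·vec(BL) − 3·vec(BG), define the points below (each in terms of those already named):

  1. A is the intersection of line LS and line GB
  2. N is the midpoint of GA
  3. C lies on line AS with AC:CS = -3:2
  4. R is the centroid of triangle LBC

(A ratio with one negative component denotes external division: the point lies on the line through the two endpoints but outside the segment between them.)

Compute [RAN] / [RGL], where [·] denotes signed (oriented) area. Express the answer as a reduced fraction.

Choose coordinates B = (0, 0), L = (1, 0), G = (0, 1), S = (5, -3).
1. A is the intersection of line LS and line GB ⇒ A = (0, 3/4)
2. N is the midpoint of GA ⇒ N = (0, 7/8)
3. C lies on line AS with AC:CS = -3:2 ⇒ C = (15, -21/2)
4. R is the centroid of triangle LBC ⇒ R = (16/3, -7/2)
2·[RAN] = -2/3, 2·[RGL] = 5/6
[RAN]:[RGL] = -2/3:5/6 = -4/5

[RAN]:[RGL] = -4/5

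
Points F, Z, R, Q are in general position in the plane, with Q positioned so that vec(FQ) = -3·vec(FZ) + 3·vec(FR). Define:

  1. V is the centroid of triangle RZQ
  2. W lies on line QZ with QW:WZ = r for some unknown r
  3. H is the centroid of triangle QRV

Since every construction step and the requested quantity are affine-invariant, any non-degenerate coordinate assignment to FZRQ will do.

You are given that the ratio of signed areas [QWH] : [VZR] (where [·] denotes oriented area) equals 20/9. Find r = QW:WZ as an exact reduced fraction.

Assign F = (0, 0), Z = (1, 0), R = (0, 1), Q = (-3, 3) — the answer is frame-independent, so this choice is without loss of generality.
1. V is the centroid of triangle RZQ ⇒ V = (-2/3, 4/3)
2. With QW:WZ = r, write λ = r/(r+1) so W = Q + λ·(Z−Q); W is affine-linear in λ
3. H is the centroid of triangle QRV ⇒ H = (-11/9, 16/9)
Every point depending on W is an affine combination of W and λ-independent points, so each such coordinate is linear in λ; the λ² term in each signed area is a multiple of (Z−Q)×(Z−Q) = 0, so 2·[QWH] and 2·[VZR] are each linear in λ. Evaluating at λ=0 and λ=1:
  2·[QWH] = 4/9·λ,   2·[VZR] = 1/3
So [QWH]:[VZR] = (4/9·λ) / (1/3). Setting this equal to 20/9:
  4/9·λ = 20/9·(1/3)  ⇒  λ = 5/3
Then r = λ/(1−λ) = (5/3)/(-2/3) = -5/2. Check: with r = -5/2, W = (11/3, -2) and [QWH]:[VZR] = 20/9 as required.

r = -5/2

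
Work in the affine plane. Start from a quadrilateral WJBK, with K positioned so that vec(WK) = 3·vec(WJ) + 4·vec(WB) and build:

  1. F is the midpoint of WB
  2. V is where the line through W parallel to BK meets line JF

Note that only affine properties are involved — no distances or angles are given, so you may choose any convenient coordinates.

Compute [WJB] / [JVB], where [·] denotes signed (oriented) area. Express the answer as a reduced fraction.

Set W = (0, 0), J = (1, 0), B = (0, 1), K = (3, 4); any affine frame gives the same invariant.
1. F is the midpoint of WB ⇒ F = (0, 1/2)
2. V is where the line through W parallel to BK meets line JF ⇒ V = (1/3, 1/3)
2·[WJB] = 1, 2·[JVB] = -1/3
[WJB]:[JVB] = 1:-1/3 = -3

[WJB]:[JVB] = -3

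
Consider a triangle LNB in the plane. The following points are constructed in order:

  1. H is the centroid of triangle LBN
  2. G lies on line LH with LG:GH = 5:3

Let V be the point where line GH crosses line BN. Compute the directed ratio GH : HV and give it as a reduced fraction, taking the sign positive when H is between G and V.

Assign L = (0, 0), N = (1, 0), B = (0, 1) — the answer is frame-independent, so this choice is without loss of generality.
1. H is the centroid of triangle LBN ⇒ H = (1/3, 1/3)
2. G lies on line LH with LG:GH = 5:3 ⇒ G = (5/24, 5/24)
line GH meets BN at V = (1/2, 1/2)
H = G + t·(V−G) with t = 3/7, so GH:HV = 3/7:4/7

GH:HV = 3/4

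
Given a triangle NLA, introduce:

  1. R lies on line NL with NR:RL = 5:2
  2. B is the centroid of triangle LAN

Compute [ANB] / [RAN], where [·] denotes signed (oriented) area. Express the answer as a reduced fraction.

[ANB]:[RAN] = 7/15

Assign N = (0, 0), L = (1, 0), A = (0, 1) — the answer is frame-independent, so this choice is without loss of generality.
1. R lies on line NL with NR:RL = 5:2 ⇒ R = (5/7, 0)
2. B is the centroid of triangle LAN ⇒ B = (1/3, 1/3)
2·[ANB] = 1/3, 2·[RAN] = 5/7
[ANB]:[RAN] = 1/3:5/7 = 7/15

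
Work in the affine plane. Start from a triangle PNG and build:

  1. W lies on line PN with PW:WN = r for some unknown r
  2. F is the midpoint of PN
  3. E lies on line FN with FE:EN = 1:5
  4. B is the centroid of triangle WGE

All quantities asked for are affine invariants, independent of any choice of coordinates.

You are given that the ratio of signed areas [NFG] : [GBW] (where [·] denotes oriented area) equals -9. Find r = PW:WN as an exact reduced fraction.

r = 3

Set P = (0, 0), N = (1, 0), G = (0, 1); any affine frame gives the same invariant.
1. With PW:WN = r, write λ = r/(r+1) so W = P + λ·(N−P); W is affine-linear in λ
2. F is the midpoint of PN ⇒ F = (1/2, 0)
3. E lies on line FN with FE:EN = 1:5 ⇒ E = (7/12, 0)
4. B is the centroid of triangle WGE ⇒ B is an affine combination of earlier points and hence also affine-linear in λ
Every point depending on W is an affine combination of W and λ-independent points, so each such coordinate is linear in λ; the λ² term in each signed area is a multiple of (N−P)×(N−P) = 0, so 2·[NFG] and 2·[GBW] are each linear in λ. Evaluating at λ=0 and λ=1:
  2·[NFG] = -1/2,   2·[GBW] = 1/3·λ − 7/36
So [NFG]:[GBW] = (-1/2) / (1/3·λ − 7/36). Setting this equal to -9:
  -1/2 = -9·(1/3·λ − 7/36)  ⇒  λ = 3/4
Then r = λ/(1−λ) = (3/4)/(1/4) = 3. Check: with r = 3, W = (3/4, 0) and [NFG]:[GBW] = -9 as required.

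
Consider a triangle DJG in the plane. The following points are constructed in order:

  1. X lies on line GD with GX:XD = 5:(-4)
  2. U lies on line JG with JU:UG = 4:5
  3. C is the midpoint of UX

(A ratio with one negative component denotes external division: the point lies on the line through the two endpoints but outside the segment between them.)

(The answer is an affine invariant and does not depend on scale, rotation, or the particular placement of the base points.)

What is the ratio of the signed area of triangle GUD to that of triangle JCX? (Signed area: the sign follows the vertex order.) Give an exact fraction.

[GUD]:[JCX] = -1/2

Set D = (0, 0), J = (1, 0), G = (0, 1); any affine frame gives the same invariant.
1. X lies on line GD with GX:XD = 5:(-4) ⇒ X = (0, -4)
2. U lies on line JG with JU:UG = 4:5 ⇒ U = (5/9, 4/9)
3. C is the midpoint of UX ⇒ C = (5/18, -16/9)
2·[GUD] = -5/9, 2·[JCX] = 10/9
[GUD]:[JCX] = -5/9:10/9 = -1/2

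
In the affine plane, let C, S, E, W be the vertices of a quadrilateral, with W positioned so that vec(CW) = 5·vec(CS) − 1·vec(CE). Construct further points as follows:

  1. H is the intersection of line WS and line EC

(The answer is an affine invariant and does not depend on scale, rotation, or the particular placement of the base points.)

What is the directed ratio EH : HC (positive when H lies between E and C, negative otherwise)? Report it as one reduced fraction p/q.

Set C = (0, 0), S = (1, 0), E = (0, 1), W = (5, -1); any affine frame gives the same invariant.
1. H is the intersection of line WS and line EC ⇒ H = (0, 1/4)
H = E + t·(C−E) with t = 3/4, so EH:HC = t:(1−t) = 3/4:1/4

EH:HC = 3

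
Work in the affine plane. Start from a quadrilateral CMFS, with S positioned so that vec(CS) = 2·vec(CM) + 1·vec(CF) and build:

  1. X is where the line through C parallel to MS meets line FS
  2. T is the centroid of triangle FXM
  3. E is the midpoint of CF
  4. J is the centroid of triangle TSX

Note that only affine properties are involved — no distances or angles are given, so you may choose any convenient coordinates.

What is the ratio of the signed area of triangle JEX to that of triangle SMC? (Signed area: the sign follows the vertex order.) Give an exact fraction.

[JEX]:[SMC] = 2/9

Choose coordinates C = (0, 0), M = (1, 0), F = (0, 1), S = (2, 1).
1. X is where the line through C parallel to MS meets line FS ⇒ X = (1, 1)
2. T is the centroid of triangle FXM ⇒ T = (2/3, 2/3)
3. E is the midpoint of CF ⇒ E = (0, 1/2)
4. J is the centroid of triangle TSX ⇒ J = (11/9, 8/9)
2·[JEX] = -2/9, 2·[SMC] = -1
[JEX]:[SMC] = -2/9:-1 = 2/9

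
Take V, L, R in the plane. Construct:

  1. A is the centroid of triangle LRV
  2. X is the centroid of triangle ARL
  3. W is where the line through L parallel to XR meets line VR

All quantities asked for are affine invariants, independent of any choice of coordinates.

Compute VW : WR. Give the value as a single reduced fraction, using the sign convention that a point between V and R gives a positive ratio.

VW:WR = -5

Set V = (0, 0), L = (1, 0), R = (0, 1); any affine frame gives the same invariant.
1. A is the centroid of triangle LRV ⇒ A = (1/3, 1/3)
2. X is the centroid of triangle ARL ⇒ X = (4/9, 4/9)
3. W is where the line through L parallel to XR meets line VR ⇒ W = (0, 5/4)
W = V + t·(R−V) with t = 5/4, so VW:WR = t:(1−t) = 5/4:-1/4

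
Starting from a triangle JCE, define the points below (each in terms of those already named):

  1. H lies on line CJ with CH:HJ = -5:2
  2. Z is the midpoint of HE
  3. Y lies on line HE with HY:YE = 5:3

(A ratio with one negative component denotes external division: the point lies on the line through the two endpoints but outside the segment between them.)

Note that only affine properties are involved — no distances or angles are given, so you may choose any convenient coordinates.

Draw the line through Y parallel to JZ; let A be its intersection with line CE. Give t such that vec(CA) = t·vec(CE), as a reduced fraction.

Assign J = (0, 0), C = (1, 0), E = (0, 1) — the answer is frame-independent, so this choice is without loss of generality.
1. H lies on line CJ with CH:HJ = -5:2 ⇒ H = (-2/3, 0)
2. Z is the midpoint of HE ⇒ Z = (-1/3, 1/2)
3. Y lies on line HE with HY:YE = 5:3 ⇒ Y = (-1/4, 5/8)
through Y parallel to JZ: direction (-1/3, 1/2); meets CE at A = (-3/2, 5/2)
A = C + t·(E−C) with t = 5/2

t = 5/2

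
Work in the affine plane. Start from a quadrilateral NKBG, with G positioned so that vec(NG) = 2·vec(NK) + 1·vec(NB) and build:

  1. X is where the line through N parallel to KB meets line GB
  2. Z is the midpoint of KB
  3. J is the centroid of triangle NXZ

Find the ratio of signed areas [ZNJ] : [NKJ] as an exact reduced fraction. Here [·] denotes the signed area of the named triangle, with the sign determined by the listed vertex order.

[ZNJ]:[NKJ] = -2/3

Assign N = (0, 0), K = (1, 0), B = (0, 1), G = (2, 1) — the answer is frame-independent, so this choice is without loss of generality.
1. X is where the line through N parallel to KB meets line GB ⇒ X = (-1, 1)
2. Z is the midpoint of KB ⇒ Z = (1/2, 1/2)
3. J is the centroid of triangle NXZ ⇒ J = (-1/6, 1/2)
2·[ZNJ] = -1/3, 2·[NKJ] = 1/2
[ZNJ]:[NKJ] = -1/3:1/2 = -2/3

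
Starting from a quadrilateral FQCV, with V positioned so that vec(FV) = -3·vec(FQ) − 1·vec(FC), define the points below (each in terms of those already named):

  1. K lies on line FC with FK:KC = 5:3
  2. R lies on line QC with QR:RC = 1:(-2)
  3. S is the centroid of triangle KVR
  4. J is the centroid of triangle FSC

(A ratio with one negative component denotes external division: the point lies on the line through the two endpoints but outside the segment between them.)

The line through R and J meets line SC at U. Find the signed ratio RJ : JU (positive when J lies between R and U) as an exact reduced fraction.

Choose coordinates F = (0, 0), Q = (1, 0), C = (0, 1), V = (-3, -1).
1. K lies on line FC with FK:KC = 5:3 ⇒ K = (0, 5/8)
2. R lies on line QC with QR:RC = 1:(-2) ⇒ R = (2, -1)
3. S is the centroid of triangle KVR ⇒ S = (-1/3, -11/24)
4. J is the centroid of triangle FSC ⇒ J = (-1/9, 13/72)
line RJ meets SC at U = (-67/375, 131/600)
J = R + t·(U−R) with t = 125/129, so RJ:JU = 125/129:4/129

RJ:JU = 125/4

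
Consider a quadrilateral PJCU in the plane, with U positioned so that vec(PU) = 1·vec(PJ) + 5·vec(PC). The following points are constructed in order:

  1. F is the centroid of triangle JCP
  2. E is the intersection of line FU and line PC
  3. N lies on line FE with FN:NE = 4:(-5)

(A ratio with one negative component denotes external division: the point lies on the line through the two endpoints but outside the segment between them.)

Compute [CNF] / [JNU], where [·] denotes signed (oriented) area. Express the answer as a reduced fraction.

[CNF]:[JNU] = -6/5

Work in coordinates with P = (0, 0), J = (1, 0), C = (0, 1), U = (1, 5).
1. F is the centroid of triangle JCP ⇒ F = (1/3, 1/3)
2. E is the intersection of line FU and line PC ⇒ E = (0, -2)
3. N lies on line FE with FN:NE = 4:(-5) ⇒ N = (5/3, 29/3)
2·[CNF] = -4, 2·[JNU] = 10/3
[CNF]:[JNU] = -4:10/3 = -6/5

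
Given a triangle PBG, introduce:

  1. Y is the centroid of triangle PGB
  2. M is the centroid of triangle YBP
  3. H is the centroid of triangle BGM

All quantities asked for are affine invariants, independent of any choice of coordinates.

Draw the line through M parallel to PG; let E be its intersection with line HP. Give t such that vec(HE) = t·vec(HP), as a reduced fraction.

Work in coordinates with P = (0, 0), B = (1, 0), G = (0, 1).
1. Y is the centroid of triangle PGB ⇒ Y = (1/3, 1/3)
2. M is the centroid of triangle YBP ⇒ M = (4/9, 1/9)
3. H is the centroid of triangle BGM ⇒ H = (13/27, 10/27)
through M parallel to PG: direction (0, 1); meets HP at E = (4/9, 40/117)
E = H + t·(P−H) with t = 1/13

t = 1/13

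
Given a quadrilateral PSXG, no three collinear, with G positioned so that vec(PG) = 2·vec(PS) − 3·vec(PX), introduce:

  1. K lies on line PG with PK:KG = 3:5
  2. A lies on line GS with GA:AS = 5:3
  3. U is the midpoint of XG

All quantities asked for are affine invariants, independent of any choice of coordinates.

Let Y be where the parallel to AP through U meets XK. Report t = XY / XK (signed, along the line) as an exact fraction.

Set P = (0, 0), S = (1, 0), X = (0, 1), G = (2, -3); any affine frame gives the same invariant.
1. K lies on line PG with PK:KG = 3:5 ⇒ K = (3/4, -9/8)
2. A lies on line GS with GA:AS = 5:3 ⇒ A = (11/8, -9/8)
3. U is the midpoint of XG ⇒ U = (1, -1)
through U parallel to AP: direction (-11/8, 9/8); meets XK at Y = (78/133, -88/133)
Y = X + t·(K−X) with t = 104/133

t = 104/133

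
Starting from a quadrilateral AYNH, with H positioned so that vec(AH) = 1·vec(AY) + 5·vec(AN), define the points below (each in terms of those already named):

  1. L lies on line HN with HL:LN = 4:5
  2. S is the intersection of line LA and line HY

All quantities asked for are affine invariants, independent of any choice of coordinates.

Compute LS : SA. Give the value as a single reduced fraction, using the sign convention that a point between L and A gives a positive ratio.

Set A = (0, 0), Y = (1, 0), N = (0, 1), H = (1, 5); any affine frame gives the same invariant.
1. L lies on line HN with HL:LN = 4:5 ⇒ L = (5/9, 29/9)
2. S is the intersection of line LA and line HY ⇒ S = (1, 29/5)
S = L + t·(A−L) with t = -4/5, so LS:SA = t:(1−t) = -4/5:9/5

LS:SA = -4/9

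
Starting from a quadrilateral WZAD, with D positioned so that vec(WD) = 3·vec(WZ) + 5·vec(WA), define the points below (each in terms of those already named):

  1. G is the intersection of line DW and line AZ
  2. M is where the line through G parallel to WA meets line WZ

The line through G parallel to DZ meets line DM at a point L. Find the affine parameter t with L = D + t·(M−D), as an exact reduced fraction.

Work in coordinates with W = (0, 0), Z = (1, 0), A = (0, 1), D = (3, 5).
1. G is the intersection of line DW and line AZ ⇒ G = (3/8, 5/8)
2. M is where the line through G parallel to WA meets line WZ ⇒ M = (3/8, 0)
through G parallel to DZ: direction (-2, -5); meets DM at L = (-27/40, -2)
L = D + t·(M−D) with t = 7/5

t = 7/5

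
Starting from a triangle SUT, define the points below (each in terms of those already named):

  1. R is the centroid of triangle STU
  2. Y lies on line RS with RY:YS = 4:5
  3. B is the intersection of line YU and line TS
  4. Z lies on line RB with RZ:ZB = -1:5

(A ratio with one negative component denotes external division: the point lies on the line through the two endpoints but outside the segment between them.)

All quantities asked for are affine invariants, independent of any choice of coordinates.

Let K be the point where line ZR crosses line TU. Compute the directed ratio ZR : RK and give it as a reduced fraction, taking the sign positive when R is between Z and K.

Set S = (0, 0), U = (1, 0), T = (0, 1); any affine frame gives the same invariant.
1. R is the centroid of triangle STU ⇒ R = (1/3, 1/3)
2. Y lies on line RS with RY:YS = 4:5 ⇒ Y = (5/27, 5/27)
3. B is the intersection of line YU and line TS ⇒ B = (0, 5/22)
4. Z lies on line RB with RZ:ZB = -1:5 ⇒ Z = (5/12, 95/264)
line ZR meets TU at K = (17/29, 12/29)
R = Z + t·(K−Z) with t = -29/59, so ZR:RK = -29/59:88/59

ZR:RK = -29/88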